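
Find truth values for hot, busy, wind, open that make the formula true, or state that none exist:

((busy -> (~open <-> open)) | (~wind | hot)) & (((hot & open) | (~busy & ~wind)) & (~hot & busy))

Case busy = True: the formula simplifies to ((~open <-> open) | (~wind | hot)) & ((hot & open) & ~hot).
  hot = True: the conjunct ~hot is False.
  hot = False: the conjunct hot is False.
Case busy = False: the conjunct busy is False.
Both cases fail — unsatisfiable.

No satisfying assignment exists.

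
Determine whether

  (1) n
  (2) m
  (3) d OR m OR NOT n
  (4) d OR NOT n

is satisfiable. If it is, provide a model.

n: True, m: True, d: True

Unit clause (n) forces n = True.
Unit clause (m) forces m = True.
In (d OR NOT n) only d is left, so d = True.
Check each clause:
  (n): n holds.
  (m): m holds.
  (d OR m OR NOT n): d holds.
  (d OR NOT n): d holds.
All clauses satisfied.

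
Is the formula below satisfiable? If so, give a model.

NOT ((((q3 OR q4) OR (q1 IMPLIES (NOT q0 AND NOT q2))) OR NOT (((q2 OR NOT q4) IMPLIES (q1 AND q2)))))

q0=T, q1=T, q2=T, q3=F, q4=F

  NOT ((((q3 OR q4) OR (q1 IMPLIES (NOT q0 AND NOT q2))) OR NOT (((q2 OR NOT q4) IMPLIES (q1 AND q2))))) = True
    ((q3 OR q4) OR (q1 IMPLIES (NOT q0 AND NOT q2))) OR NOT (((q2 OR NOT q4) IMPLIES (q1 AND q2))) = False
      (q3 OR q4) OR (q1 IMPLIES (NOT q0 AND NOT q2)) = False
        q3 OR q4 = False
        q1 IMPLIES (NOT q0 AND NOT q2) = False
          NOT q0 AND NOT q2 = False
            NOT q0 = False
            NOT q2 = False
      NOT (((q2 OR NOT q4) IMPLIES (q1 AND q2))) = False
        (q2 OR NOT q4) IMPLIES (q1 AND q2) = True
          q2 OR NOT q4 = True
            NOT q4 = True
          q1 AND q2 = True
The formula evaluates to True.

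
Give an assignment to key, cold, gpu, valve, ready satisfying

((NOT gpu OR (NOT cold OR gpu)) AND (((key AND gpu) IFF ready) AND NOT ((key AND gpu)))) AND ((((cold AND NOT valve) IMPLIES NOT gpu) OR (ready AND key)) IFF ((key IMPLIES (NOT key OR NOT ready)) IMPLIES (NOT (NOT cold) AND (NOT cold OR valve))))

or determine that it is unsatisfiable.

key=F, cold=T, gpu=T, valve=T, ready=F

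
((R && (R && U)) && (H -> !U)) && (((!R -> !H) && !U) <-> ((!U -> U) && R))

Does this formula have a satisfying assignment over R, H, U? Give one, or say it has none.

Case U = True: the formula simplifies to ((R && R) && !H) && !R.
  R = True: the conjunct !R is False.
  R = False: the conjunct R is False.
Case U = False: the conjunct U is False.
Both cases fail — unsatisfiable.

Unsatisfiable — no assignment works.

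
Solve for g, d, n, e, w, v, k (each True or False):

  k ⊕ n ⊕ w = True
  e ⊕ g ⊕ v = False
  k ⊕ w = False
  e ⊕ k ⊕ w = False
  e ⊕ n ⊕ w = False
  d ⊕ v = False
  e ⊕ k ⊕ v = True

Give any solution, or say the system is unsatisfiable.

g = False, d = False, n = True, e = False, w = True, v = False, k = True

k ⊕ n ⊕ w = T ⊕ T ⊕ T = True ✓
e ⊕ g ⊕ v = F ⊕ F ⊕ F = False ✓
k ⊕ w = T ⊕ T = False ✓
e ⊕ k ⊕ w = F ⊕ T ⊕ T = False ✓
e ⊕ n ⊕ w = F ⊕ T ⊕ T = False ✓
d ⊕ v = F ⊕ F = False ✓
e ⊕ k ⊕ v = F ⊕ T ⊕ F = True ✓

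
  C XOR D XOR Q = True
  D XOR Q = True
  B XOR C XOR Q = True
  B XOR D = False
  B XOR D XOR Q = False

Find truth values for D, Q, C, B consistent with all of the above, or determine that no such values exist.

D = True, Q = False, C = False, B = True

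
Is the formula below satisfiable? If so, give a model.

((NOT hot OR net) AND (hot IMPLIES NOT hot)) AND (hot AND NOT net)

Case hot = True: the conjunct hot IMPLIES NOT hot becomes True IMPLIES NOT True = False.
Case hot = False: the conjunct hot is False.
Both cases fail — unsatisfiable.

UNSATISFIABLE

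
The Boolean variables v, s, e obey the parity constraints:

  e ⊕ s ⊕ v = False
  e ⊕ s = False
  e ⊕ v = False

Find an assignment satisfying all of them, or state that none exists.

v = False, s = False, e = False

e ⊕ s ⊕ v = F ⊕ F ⊕ F = False ✓
e ⊕ s = F ⊕ F = False ✓
e ⊕ v = F ⊕ F = False ✓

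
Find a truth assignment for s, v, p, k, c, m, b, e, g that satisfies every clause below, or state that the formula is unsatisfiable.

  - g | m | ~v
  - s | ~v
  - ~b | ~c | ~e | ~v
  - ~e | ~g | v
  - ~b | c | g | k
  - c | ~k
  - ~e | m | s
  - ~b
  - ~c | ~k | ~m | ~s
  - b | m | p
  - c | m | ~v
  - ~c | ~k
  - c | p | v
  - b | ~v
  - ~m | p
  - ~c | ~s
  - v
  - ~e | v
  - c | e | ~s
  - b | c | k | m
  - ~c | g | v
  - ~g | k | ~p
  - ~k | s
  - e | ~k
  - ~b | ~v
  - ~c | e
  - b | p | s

Case b = True:
  Clause (~b) is falsified — contradiction.
Case b = False:
  (b | ~v) forces v = False.
  Clause (v) is falsified — contradiction.
Both cases fail, so the formula is unsatisfiable.

UNSATISFIABLE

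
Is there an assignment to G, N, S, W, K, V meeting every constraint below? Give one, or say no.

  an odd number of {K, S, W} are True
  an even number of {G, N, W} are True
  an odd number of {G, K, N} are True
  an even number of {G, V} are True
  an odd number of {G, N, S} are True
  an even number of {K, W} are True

Adding constraints 2, 3, 6 mod 2: every variable appears an even number of times on the left, so the left side is 0.
But the right sides sum to 1 (mod 2). 0 ≠ 1 — the system is inconsistent.

UNSATISFIABLE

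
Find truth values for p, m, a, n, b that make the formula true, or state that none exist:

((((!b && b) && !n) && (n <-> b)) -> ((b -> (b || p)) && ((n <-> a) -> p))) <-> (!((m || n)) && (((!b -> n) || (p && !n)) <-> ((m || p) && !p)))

p: False; m: False; a: True; n: False; b: False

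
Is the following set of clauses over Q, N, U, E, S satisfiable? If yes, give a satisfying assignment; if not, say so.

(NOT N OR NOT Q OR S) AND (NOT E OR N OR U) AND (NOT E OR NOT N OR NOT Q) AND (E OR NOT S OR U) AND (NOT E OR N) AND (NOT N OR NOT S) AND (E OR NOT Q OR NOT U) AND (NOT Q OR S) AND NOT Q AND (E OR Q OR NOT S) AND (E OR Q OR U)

Unit clause (NOT Q) forces Q = False.
Set N = False.
  then (NOT E OR N) forces E = False.
  then (E OR Q OR NOT S) forces S = False.
  then (E OR Q OR U) forces U = True.
All clauses satisfied.

Q = False, N = False, U = True, E = False, S = False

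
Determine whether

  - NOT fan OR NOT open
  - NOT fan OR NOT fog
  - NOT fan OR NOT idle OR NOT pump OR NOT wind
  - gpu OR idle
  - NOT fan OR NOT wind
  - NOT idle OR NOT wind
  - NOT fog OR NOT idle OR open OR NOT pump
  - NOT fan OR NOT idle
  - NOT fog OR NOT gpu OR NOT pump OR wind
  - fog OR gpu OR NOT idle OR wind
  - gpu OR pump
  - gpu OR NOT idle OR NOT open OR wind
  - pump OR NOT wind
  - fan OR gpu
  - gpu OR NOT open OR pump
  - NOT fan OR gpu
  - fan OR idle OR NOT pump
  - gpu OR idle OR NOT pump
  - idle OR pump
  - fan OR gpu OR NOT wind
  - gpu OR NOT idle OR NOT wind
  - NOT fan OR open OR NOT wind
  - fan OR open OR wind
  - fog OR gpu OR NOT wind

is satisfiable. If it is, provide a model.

Try gpu = False:
  (gpu OR idle) forces idle = True.
  (NOT idle OR NOT wind) forces wind = False.
  (NOT fan OR NOT idle) forces fan = False.
  clause (fan OR gpu) is falsified — backtrack.
So gpu = True.
Set pump = True.
Set fog = False.
Set idle = False.
  then (fan OR idle OR NOT pump) forces fan = True.
  then (NOT fan OR NOT open) forces open = False.
  then (NOT fan OR NOT wind) forces wind = False.
All clauses satisfied.

gpu = True, pump = True, fog = False, idle = False, open = False, wind = False, fan = True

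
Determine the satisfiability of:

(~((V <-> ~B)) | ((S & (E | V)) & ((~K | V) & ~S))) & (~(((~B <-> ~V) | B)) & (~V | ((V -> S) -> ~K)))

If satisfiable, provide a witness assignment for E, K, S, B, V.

Unsatisfiable

Case B = True: the conjunct ~(((~B <-> ~V) | B)) becomes ~((V | True)) = False.
Case B = False: the formula simplifies to (~V | ((S & (E | V)) & ((~K | V) & ~S))) & (~(~V) & (~V | ((V -> S) -> ~K))).
  V = True: simplifies to (S & ~S) & (S -> ~K).
    S = True: the conjunct ~S is False.
    S = False: the conjunct S is False.
  V = False: the conjunct ~(~V) becomes ~(~False) = False.
Both cases fail — unsatisfiable.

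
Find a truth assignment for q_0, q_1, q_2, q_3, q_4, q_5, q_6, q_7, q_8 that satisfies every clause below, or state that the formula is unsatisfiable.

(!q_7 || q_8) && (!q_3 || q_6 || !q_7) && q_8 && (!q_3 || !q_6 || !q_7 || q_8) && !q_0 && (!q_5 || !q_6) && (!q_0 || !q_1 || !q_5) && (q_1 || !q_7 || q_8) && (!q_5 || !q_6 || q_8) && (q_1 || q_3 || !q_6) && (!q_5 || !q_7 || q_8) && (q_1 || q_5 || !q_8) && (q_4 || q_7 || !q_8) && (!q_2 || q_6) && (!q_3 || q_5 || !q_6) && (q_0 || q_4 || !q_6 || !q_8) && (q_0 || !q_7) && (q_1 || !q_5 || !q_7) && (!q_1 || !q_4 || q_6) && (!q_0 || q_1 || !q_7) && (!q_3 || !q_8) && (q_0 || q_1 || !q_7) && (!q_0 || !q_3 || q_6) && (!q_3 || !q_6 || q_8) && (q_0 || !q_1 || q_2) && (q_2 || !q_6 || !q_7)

q_0=F; q_1=T; q_2=T; q_3=F; q_4=T; q_5=F; q_6=T; q_7=F; q_8=T

Unit clause (q_8) forces q_8 = True.
Unit clause (!q_0) forces q_0 = False.
In (q_0 || !q_7) only !q_7 is left, so q_7 = False.
In (!q_3 || !q_8) only !q_3 is left, so q_3 = False.
In (q_4 || q_7 || !q_8) only q_4 is left, so q_4 = True.
Set q_1 = True.
  then (!q_1 || !q_4 || q_6) forces q_6 = True.
  then (q_0 || !q_1 || q_2) forces q_2 = True.
  then (!q_5 || !q_6) forces q_5 = False.
All clauses satisfied.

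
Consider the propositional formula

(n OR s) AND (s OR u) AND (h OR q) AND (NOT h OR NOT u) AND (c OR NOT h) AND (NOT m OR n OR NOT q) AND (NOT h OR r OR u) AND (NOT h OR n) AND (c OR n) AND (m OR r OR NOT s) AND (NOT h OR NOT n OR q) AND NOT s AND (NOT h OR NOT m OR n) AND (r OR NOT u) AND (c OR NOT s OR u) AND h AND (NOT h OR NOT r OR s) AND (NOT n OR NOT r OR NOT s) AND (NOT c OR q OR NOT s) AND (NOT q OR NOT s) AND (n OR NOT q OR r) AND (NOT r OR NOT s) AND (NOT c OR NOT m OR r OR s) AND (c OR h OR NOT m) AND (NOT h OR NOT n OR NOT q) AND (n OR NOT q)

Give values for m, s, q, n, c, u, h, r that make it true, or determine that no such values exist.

Case u = True:
  (NOT h OR NOT u) forces h = False.
  Clause (h) is falsified — contradiction.
Case u = False:
  (s OR u) forces s = True.
  Clause (NOT s) is falsified — contradiction.
Both cases fail, so the formula is unsatisfiable.

UNSATISFIABLE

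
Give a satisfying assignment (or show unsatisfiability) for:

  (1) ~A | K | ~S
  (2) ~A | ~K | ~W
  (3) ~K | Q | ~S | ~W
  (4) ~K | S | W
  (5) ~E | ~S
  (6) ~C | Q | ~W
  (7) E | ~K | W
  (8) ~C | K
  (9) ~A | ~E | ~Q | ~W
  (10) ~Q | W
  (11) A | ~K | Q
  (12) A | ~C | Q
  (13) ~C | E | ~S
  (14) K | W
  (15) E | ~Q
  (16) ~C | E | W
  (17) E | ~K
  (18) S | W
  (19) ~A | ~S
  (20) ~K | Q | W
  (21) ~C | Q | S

Set E = False.
  then (E | ~Q) forces Q = False.
  then (E | ~K) forces K = False.
  then (~C | K) forces C = False.
  then (K | W) forces W = True.
Set A = True.
  then (~A | K | ~S) forces S = False.
All clauses satisfied.

E = False, K = False, Q = False, W = True, A = True, C = False, S = False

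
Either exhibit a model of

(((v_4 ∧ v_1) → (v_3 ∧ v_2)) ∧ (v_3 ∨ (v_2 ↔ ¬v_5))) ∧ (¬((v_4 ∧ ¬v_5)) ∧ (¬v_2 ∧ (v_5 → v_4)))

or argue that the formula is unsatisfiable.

v_1=T, v_2=F, v_3=T, v_4=F, v_5=F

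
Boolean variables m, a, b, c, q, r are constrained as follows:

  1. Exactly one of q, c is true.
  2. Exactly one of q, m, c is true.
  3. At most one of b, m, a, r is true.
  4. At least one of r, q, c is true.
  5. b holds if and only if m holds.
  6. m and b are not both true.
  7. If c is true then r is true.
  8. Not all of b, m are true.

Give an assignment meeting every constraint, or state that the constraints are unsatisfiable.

m=F; a=F; b=F; c=F; q=T; r=T

  (1) {q, c}: 1 true — exactly one ✓
  (2) {q, m, c}: 1 true — exactly one ✓
  (3) {b, m, a, r}: 1 true — at most one ✓
  (4) {r, q, c}: 2 true — at least one ✓
  (5) b=F, m=F — same ✓
  (6) m=F, b=F — not both ✓
  (7) c=F ⇒ r: vacuous ✓
  (8) {b, m}: 0/2 true — not all ✓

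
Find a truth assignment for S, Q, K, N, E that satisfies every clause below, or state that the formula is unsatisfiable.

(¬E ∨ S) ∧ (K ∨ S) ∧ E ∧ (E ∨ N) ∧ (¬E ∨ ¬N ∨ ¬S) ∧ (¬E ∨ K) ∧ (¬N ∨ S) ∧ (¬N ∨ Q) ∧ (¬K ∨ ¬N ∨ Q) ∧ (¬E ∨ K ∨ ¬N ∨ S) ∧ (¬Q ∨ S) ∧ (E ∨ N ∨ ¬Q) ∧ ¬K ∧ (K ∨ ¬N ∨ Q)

UNSATISFIABLE

Case K = True:
  Clause (¬K) is falsified — contradiction.
Case K = False:
  (K ∨ S) forces S = True.
  (E) forces E = True.
  Clause (¬E ∨ K) is falsified — contradiction.
Both cases fail, so the formula is unsatisfiable.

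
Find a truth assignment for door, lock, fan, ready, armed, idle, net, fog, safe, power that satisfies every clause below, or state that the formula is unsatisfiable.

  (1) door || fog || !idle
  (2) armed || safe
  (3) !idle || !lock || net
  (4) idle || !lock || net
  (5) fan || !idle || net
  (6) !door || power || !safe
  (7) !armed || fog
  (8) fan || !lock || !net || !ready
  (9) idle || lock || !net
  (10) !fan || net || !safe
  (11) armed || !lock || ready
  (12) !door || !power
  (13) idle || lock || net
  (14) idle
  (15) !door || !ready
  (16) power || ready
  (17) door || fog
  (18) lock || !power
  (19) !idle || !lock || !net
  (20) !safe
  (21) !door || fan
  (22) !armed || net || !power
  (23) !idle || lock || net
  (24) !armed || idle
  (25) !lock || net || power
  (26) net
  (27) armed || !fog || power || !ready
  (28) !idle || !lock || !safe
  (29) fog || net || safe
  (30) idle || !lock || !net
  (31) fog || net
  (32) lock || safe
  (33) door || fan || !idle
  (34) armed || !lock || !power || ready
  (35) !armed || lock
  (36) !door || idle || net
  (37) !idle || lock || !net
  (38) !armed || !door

Case net = True:
  (idle) forces idle = True.
  (!idle || !lock || !net) forces lock = False.
  Clause (!idle || lock || !net) is falsified — contradiction.
Case net = False:
  Clause (net) is falsified — contradiction.
Both cases fail, so the formula is unsatisfiable.

Unsatisfiable — no assignment works.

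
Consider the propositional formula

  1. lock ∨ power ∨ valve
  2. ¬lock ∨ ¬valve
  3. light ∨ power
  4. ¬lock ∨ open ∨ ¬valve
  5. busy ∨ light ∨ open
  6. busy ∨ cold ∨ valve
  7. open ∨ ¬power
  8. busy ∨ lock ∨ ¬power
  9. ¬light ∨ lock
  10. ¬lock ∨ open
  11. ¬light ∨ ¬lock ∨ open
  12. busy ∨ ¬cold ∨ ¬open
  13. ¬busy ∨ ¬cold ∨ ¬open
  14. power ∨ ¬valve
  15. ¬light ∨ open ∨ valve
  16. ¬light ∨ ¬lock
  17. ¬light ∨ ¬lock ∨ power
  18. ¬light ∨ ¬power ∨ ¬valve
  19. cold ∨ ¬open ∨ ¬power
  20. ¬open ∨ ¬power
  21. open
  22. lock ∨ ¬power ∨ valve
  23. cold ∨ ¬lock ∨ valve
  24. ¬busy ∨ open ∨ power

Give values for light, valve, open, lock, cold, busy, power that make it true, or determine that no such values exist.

The formula is unsatisfiable.

Case light = True:
  (¬light ∨ lock) forces lock = True.
  Clause (¬light ∨ ¬lock) is falsified — contradiction.
Case light = False:
  (light ∨ power) forces power = True.
  (open ∨ ¬power) forces open = True.
  Clause (¬open ∨ ¬power) is falsified — contradiction.
Both cases fail, so the formula is unsatisfiable.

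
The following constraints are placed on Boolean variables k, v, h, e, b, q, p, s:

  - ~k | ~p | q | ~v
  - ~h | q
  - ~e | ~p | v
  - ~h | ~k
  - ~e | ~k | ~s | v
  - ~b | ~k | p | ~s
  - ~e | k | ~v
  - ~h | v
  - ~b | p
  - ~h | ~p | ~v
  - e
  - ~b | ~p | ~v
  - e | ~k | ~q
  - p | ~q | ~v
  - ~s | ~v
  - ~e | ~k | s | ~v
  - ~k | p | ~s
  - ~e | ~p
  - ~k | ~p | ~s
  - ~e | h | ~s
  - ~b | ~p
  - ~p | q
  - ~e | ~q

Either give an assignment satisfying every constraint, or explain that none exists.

k: True, v: False, h: False, e: True, b: False, q: False, p: False, s: False

Unit clause (e) forces e = True.
In (~e | ~p) only ~p is left, so p = False.
In (~e | ~q) only ~q is left, so q = False.
In (~h | q) only ~h is left, so h = False.
In (~b | p) only ~b is left, so b = False.
In (~e | h | ~s) only ~s is left, so s = False.
Set k = True.
  then (~e | ~k | s | ~v) forces v = False.
All clauses satisfied.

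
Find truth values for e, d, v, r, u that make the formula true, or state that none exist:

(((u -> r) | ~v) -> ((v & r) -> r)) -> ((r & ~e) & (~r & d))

Case r = True: the formula becomes (True -> True) -> (~e & False) = False.
Case r = False: the formula becomes ((~u | ~v) -> True) -> (False & d) = False.
Both cases fail — unsatisfiable.

No satisfying assignment exists.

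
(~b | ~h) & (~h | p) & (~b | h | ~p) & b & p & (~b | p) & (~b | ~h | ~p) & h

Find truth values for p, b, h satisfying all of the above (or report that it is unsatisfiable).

Case b = True:
  (~b | ~h) forces h = False.
  Clause (h) is falsified — contradiction.
Case b = False:
  Clause (b) is falsified — contradiction.
Both cases fail, so the formula is unsatisfiable.

Unsatisfiable — no assignment works.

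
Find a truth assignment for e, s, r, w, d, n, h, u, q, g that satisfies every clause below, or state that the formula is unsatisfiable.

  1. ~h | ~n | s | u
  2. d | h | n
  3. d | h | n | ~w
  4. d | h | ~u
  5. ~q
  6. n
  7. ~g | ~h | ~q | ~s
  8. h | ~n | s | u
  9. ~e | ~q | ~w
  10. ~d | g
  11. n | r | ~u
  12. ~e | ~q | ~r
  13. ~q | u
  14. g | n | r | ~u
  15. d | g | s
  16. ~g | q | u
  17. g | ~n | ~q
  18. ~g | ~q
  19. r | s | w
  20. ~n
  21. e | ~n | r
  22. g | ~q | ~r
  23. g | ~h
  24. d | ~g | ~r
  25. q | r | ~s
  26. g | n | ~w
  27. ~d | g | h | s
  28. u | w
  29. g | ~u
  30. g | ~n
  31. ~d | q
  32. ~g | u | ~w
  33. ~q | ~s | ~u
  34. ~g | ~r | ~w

Case n = True:
  Clause (~n) is falsified — contradiction.
Case n = False:
  Clause (n) is falsified — contradiction.
Both cases fail, so the formula is unsatisfiable.

No satisfying assignment exists.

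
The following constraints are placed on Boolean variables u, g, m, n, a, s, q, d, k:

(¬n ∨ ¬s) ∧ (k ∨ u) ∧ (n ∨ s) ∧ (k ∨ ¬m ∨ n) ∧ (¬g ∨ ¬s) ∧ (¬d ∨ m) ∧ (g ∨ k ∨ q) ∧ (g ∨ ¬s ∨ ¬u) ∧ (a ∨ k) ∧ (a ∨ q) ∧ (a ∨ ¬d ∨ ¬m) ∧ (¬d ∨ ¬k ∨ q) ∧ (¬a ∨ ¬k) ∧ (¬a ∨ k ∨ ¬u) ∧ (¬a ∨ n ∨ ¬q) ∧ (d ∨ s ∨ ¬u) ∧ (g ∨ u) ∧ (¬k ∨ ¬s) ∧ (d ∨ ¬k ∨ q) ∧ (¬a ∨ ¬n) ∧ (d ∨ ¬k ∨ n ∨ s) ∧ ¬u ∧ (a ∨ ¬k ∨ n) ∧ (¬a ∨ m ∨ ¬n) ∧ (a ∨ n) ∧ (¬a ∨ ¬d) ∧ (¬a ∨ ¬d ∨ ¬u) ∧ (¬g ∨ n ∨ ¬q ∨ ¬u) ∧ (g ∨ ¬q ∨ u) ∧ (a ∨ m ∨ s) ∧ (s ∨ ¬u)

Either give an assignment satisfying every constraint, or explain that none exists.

u=F, g=T, m=T, n=T, a=F, s=F, q=T, d=F, k=T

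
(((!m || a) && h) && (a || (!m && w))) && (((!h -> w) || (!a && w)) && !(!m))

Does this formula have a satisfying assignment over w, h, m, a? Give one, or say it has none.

w: True; h: True; m: True; a: True

  ((!m || a) && h) && (a || (!m && w)) = True
    (!m || a) && h = True
      !m || a = True
        !m = False
    a || (!m && w) = True
      !m && w = False
        !m = False
  ((!h -> w) || (!a && w)) && !(!m) = True
    (!h -> w) || (!a && w) = True
      !h -> w = True
        !h = False
      !a && w = False
        !a = False
    !(!m) = True
      !m = False
Both conjuncts True, so the formula holds.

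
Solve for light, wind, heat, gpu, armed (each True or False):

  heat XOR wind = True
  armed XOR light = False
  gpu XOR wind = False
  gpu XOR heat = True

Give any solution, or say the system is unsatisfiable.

light = False; wind = True; heat = False; gpu = True; armed = False

heat XOR wind = F XOR T = True ✓
armed XOR light = F XOR F = False ✓
gpu XOR wind = T XOR T = False ✓
gpu XOR heat = T XOR F = True ✓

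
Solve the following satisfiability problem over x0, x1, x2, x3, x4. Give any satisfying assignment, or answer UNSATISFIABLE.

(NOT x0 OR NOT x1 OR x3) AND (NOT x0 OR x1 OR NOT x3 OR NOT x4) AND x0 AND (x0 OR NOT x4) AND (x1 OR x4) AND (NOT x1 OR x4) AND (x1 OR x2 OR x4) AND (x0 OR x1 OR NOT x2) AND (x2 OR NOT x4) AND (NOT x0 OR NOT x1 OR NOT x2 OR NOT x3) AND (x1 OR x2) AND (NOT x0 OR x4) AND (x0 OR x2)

x0=T, x1=F, x2=T, x3=F, x4=T

Unit clause (x0) forces x0 = True.
In (NOT x0 OR x4) only x4 is left, so x4 = True.
In (x2 OR NOT x4) only x2 is left, so x2 = True.
Try x1 = True:
  (NOT x0 OR NOT x1 OR x3) forces x3 = True.
  clause (NOT x0 OR NOT x1 OR NOT x2 OR NOT x3) is falsified — backtrack.
So x1 = False.
  then (NOT x0 OR x1 OR NOT x3 OR NOT x4) forces x3 = False.
All clauses satisfied.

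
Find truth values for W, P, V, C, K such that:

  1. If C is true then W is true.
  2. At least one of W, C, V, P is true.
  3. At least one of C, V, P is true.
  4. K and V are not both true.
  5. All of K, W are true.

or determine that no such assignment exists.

W=T, P=T, V=F, C=T, K=T

  (1) C=T ⇒ W: T ✓
  (2) {W, C, V, P}: 3 true — at least one ✓
  (3) {C, V, P}: 2 true — at least one ✓
  (4) K=T, V=F — not both ✓
  (5) {K, W}: all 2 true ✓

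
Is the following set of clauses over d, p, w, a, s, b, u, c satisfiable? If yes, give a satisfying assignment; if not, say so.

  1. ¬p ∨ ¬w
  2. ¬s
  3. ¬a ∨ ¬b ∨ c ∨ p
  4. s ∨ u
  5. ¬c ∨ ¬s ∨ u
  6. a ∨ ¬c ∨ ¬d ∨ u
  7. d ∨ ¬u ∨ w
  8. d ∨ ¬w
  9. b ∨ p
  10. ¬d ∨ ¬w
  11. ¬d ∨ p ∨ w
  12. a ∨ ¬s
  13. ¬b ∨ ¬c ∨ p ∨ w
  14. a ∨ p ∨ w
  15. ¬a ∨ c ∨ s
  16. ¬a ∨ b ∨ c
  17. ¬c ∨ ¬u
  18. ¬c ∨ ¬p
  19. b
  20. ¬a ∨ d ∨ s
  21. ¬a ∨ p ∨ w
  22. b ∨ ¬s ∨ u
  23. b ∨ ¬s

d: True, p: True, w: False, a: False, s: False, b: True, u: True, c: False

Unit clause (¬s) forces s = False.
In (s ∨ u) only u is left, so u = True.
In (¬c ∨ ¬u) only ¬c is left, so c = False.
Unit clause (b) forces b = True.
In (¬a ∨ c ∨ s) only ¬a is left, so a = False.
Try d = False:
  (d ∨ ¬u ∨ w) forces w = True.
  clause (d ∨ ¬w) is falsified — backtrack.
So d = True.
  then (¬d ∨ ¬w) forces w = False.
  then (¬d ∨ p ∨ w) forces p = True.
All clauses satisfied.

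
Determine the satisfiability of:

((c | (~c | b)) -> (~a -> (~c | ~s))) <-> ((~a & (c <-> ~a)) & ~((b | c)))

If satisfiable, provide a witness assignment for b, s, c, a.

b = True, s = True, c = True, a = False

  ((c | (~c | b)) -> (~a -> (~c | ~s))) <-> ((~a & (c <-> ~a)) & ~((b | c))) = True
    (c | (~c | b)) -> (~a -> (~c | ~s)) = False
      c | (~c | b) = True
        ~c | b = True
          ~c = False
      ~a -> (~c | ~s) = False
        ~a = True
        ~c | ~s = False
          ~c = False
          ~s = False
    (~a & (c <-> ~a)) & ~((b | c)) = False
      ~a & (c <-> ~a) = True
        ~a = True
        c <-> ~a = True
          ~a = True
      ~((b | c)) = False
        b | c = True
The formula evaluates to True.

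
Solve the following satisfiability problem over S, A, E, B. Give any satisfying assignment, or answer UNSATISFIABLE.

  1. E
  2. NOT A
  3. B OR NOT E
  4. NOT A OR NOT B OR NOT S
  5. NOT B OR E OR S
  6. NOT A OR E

S = False, A = False, E = True, B = True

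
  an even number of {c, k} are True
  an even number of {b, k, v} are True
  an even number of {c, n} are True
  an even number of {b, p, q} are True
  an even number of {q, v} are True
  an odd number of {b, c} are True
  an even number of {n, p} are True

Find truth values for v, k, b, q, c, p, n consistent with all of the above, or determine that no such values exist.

v = True, k = True, b = False, q = True, c = True, p = True, n = True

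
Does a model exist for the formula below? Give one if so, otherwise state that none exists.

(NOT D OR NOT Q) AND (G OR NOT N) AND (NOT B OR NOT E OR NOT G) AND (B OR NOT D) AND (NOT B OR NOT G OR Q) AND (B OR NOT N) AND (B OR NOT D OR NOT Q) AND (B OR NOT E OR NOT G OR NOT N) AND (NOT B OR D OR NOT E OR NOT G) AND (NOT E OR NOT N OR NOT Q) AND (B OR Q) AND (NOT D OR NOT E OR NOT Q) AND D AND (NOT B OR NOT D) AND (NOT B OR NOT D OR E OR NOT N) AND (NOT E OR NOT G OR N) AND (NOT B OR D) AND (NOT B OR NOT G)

Unsatisfiable

Case B = True:
  (D) forces D = True.
  Clause (NOT B OR NOT D) is falsified — contradiction.
Case B = False:
  (B OR NOT D) forces D = False.
  Clause (D) is falsified — contradiction.
Both cases fail, so the formula is unsatisfiable.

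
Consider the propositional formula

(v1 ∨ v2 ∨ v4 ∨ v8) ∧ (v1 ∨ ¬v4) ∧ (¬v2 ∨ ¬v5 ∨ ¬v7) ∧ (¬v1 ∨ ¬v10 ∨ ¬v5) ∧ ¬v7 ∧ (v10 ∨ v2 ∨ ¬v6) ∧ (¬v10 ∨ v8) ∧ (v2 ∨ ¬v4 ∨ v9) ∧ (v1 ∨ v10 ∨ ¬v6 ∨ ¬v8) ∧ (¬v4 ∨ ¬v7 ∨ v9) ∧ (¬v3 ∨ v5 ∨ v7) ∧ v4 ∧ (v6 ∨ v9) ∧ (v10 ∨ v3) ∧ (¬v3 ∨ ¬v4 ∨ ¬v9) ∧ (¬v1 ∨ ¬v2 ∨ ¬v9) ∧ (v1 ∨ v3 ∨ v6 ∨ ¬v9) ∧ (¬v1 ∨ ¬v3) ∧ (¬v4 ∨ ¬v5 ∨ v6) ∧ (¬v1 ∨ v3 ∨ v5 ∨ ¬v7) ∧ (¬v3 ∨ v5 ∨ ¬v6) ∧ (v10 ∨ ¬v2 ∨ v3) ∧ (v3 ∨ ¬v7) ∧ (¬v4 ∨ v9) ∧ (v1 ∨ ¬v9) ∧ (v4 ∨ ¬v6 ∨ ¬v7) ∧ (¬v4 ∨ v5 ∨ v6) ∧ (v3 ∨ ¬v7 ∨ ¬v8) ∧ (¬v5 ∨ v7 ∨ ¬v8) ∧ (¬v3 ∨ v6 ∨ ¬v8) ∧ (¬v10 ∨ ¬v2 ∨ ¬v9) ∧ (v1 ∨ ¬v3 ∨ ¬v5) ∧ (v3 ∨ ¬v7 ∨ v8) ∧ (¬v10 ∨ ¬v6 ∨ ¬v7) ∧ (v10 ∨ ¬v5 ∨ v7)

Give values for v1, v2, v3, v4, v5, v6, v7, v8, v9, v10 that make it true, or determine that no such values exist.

Unit clause (¬v7) forces v7 = False.
Unit clause (v4) forces v4 = True.
In (¬v4 ∨ v9) only v9 is left, so v9 = True.
In (v1 ∨ ¬v9) only v1 is left, so v1 = True.
In (¬v3 ∨ ¬v4 ∨ ¬v9) only ¬v3 is left, so v3 = False.
In (¬v1 ∨ ¬v2 ∨ ¬v9) only ¬v2 is left, so v2 = False.
In (v10 ∨ v3) only v10 is left, so v10 = True.
In (¬v1 ∨ ¬v10 ∨ ¬v5) only ¬v5 is left, so v5 = False.
In (¬v10 ∨ v8) only v8 is left, so v8 = True.
In (¬v4 ∨ v5 ∨ v6) only v6 is left, so v6 = True.
All clauses satisfied.

v1 = True, v2 = False, v3 = False, v4 = True, v5 = False, v6 = True, v7 = False, v8 = True, v9 = True, v10 = True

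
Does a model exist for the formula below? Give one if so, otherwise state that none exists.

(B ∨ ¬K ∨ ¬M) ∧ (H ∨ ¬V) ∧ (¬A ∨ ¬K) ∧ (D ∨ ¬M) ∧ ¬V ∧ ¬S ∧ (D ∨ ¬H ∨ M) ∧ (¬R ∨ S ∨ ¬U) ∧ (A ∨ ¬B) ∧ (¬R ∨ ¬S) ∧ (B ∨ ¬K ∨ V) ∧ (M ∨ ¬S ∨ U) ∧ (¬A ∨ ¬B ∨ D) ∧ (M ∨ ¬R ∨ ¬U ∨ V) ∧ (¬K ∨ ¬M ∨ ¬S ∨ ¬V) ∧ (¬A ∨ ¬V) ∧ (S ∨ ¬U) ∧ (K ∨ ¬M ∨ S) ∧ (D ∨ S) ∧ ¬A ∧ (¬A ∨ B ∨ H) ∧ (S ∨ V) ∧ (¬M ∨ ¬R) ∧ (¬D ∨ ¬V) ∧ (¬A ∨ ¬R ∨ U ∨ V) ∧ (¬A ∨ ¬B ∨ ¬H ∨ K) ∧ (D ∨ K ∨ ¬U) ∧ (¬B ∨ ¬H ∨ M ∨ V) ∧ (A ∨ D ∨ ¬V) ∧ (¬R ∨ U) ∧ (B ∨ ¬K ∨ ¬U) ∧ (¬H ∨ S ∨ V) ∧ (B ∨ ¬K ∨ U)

UNSATISFIABLE

Case V = True:
  Clause (¬V) is falsified — contradiction.
Case V = False:
  (¬S) forces S = False.
  Clause (S ∨ V) is falsified — contradiction.
Both cases fail, so the formula is unsatisfiable.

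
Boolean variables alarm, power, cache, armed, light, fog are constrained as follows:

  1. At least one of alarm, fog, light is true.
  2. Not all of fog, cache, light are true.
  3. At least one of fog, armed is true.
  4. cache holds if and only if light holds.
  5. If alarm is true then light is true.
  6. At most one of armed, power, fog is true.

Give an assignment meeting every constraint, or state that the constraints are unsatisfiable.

alarm=F, power=F, cache=F, armed=F, light=F, fog=T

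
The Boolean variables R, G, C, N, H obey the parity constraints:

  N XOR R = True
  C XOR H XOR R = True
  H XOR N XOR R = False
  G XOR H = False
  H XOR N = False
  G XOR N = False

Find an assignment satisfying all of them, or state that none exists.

R = False; G = True; C = False; N = True; H = True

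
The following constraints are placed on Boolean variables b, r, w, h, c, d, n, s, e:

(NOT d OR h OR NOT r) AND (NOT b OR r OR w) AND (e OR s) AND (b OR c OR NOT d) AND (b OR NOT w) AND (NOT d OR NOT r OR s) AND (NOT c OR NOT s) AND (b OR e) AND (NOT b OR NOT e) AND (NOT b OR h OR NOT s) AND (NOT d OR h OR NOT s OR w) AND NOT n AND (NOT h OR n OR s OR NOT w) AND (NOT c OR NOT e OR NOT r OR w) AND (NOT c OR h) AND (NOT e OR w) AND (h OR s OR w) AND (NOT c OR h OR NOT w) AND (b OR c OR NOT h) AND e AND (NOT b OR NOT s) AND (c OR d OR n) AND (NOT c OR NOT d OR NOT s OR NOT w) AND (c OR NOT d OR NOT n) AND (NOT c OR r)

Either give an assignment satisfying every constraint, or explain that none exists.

No satisfying assignment exists.

Case e = True:
  (NOT b OR NOT e) forces b = False.
  (b OR NOT w) forces w = False.
  Clause (NOT e OR w) is falsified — contradiction.
Case e = False:
  Clause (e) is falsified — contradiction.
Both cases fail, so the formula is unsatisfiable.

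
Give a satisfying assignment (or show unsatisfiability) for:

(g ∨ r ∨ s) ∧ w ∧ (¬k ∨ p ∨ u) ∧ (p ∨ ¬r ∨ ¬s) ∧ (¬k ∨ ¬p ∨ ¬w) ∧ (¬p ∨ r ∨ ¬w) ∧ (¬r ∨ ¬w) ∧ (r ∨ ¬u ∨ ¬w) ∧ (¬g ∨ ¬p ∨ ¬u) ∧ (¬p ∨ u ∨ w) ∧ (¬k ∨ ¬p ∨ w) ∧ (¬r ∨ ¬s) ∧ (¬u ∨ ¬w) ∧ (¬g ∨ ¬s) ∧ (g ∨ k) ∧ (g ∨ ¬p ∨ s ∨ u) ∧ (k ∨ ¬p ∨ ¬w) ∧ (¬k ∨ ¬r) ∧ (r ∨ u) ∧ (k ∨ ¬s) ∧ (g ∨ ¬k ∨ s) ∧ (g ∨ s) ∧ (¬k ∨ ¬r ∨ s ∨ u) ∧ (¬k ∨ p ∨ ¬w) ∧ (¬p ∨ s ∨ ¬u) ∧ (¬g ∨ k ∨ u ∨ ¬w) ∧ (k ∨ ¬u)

Case w = True:
  (¬r ∨ ¬w) forces r = False.
  (¬p ∨ r ∨ ¬w) forces p = False.
  (r ∨ ¬u ∨ ¬w) forces u = False.
  Clause (r ∨ u) is falsified — contradiction.
Case w = False:
  Clause (w) is falsified — contradiction.
Both cases fail, so the formula is unsatisfiable.

No satisfying assignment exists.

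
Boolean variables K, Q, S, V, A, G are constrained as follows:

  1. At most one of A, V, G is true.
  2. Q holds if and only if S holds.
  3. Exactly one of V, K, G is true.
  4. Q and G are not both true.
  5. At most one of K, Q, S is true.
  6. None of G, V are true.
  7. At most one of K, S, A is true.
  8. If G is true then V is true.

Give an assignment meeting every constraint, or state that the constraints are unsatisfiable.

K = True, Q = False, S = False, V = False, A = False, G = False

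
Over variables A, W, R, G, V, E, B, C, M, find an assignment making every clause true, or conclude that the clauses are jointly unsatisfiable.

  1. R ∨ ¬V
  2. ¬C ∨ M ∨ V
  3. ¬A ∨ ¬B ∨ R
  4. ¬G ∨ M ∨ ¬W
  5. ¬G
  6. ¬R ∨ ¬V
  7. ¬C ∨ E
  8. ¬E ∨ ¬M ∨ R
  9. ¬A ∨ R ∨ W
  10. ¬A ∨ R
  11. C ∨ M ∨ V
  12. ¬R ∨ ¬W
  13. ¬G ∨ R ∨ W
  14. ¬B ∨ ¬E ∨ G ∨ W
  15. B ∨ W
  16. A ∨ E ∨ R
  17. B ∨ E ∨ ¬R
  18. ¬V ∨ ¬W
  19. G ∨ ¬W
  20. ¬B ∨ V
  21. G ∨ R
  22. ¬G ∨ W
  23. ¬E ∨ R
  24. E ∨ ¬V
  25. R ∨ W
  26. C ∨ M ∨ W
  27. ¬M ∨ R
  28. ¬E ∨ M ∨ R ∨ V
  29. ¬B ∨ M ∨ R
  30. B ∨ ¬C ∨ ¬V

Case V = True:
  (R ∨ ¬V) forces R = True.
  Clause (¬R ∨ ¬V) is falsified — contradiction.
Case V = False:
  (¬G) forces G = False.
  (G ∨ ¬W) forces W = False.
  (B ∨ W) forces B = True.
  Clause (¬B ∨ V) is falsified — contradiction.
Both cases fail, so the formula is unsatisfiable.

Unsatisfiable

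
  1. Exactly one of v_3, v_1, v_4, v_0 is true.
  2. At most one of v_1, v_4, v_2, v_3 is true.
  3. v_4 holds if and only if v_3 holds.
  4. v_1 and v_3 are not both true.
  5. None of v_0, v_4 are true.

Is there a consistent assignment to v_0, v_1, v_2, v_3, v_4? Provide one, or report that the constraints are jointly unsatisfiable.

v_0: False; v_1: True; v_2: False; v_3: False; v_4: False

  (1) {v_3, v_1, v_4, v_0}: 1 true — exactly one ✓
  (2) {v_1, v_4, v_2, v_3}: 1 true — at most one ✓
  (3) v_4=F, v_3=F — same ✓
  (4) v_1=T, v_3=F — not both ✓
  (5) {v_0, v_4}: 0 true — none ✓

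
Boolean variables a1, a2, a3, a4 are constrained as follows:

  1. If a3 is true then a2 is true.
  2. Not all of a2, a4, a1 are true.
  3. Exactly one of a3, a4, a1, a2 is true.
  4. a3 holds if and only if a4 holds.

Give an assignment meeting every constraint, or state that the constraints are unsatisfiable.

a1 = False; a2 = True; a3 = False; a4 = False

  (1) a3=F ⇒ a2: vacuous ✓
  (2) {a2, a4, a1}: 1/3 true — not all ✓
  (3) {a3, a4, a1, a2}: 1 true — exactly one ✓
  (4) a3=F, a4=F — same ✓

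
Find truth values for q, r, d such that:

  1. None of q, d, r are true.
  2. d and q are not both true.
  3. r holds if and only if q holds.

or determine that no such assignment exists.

q: False, r: False, d: False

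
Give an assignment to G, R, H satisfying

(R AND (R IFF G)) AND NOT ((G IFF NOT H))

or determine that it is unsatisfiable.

G=T; R=T; H=T

  R AND (R IFF G) = True
    R IFF G = True
  NOT ((G IFF NOT H)) = True
    G IFF NOT H = False
      NOT H = False
Both conjuncts True, so the formula holds.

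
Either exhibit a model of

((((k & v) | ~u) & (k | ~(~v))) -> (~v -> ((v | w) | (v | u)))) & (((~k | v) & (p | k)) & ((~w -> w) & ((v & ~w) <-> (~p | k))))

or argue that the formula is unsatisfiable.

p=T; u=F; k=F; v=T; w=T

  (((k & v) | ~u) & (k | ~(~v))) -> (~v -> ((v | w) | (v | u))) = True
    ((k & v) | ~u) & (k | ~(~v)) = True
      (k & v) | ~u = True
        k & v = False
        ~u = True
      k | ~(~v) = True
        ~(~v) = True
          ~v = False
    ~v -> ((v | w) | (v | u)) = True
      ~v = False
      (v | w) | (v | u) = True
        v | w = True
        v | u = True
  ((~k | v) & (p | k)) & ((~w -> w) & ((v & ~w) <-> (~p | k))) = True
    (~k | v) & (p | k) = True
      ~k | v = True
        ~k = True
      p | k = True
    (~w -> w) & ((v & ~w) <-> (~p | k)) = True
      ~w -> w = True
        ~w = False
      (v & ~w) <-> (~p | k) = True
        v & ~w = False
          ~w = False
        ~p | k = False
          ~p = False
Both conjuncts True, so the formula holds.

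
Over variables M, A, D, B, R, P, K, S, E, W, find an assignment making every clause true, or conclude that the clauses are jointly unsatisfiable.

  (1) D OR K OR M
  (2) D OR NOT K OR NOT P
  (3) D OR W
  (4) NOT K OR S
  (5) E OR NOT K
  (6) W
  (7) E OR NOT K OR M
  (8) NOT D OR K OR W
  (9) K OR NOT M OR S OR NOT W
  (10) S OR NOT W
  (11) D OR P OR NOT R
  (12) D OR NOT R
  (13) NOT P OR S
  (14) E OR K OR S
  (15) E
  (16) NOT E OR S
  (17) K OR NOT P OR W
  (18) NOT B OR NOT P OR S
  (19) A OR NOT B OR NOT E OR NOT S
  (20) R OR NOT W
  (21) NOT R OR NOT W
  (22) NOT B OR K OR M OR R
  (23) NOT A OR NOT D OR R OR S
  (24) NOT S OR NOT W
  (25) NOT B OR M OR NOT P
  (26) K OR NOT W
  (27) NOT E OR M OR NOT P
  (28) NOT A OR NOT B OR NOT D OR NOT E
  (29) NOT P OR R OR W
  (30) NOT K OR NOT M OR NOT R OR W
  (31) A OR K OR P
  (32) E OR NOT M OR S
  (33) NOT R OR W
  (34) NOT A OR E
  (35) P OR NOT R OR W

Unsatisfiable

Case W = True:
  (S OR NOT W) forces S = True.
  Clause (NOT S OR NOT W) is falsified — contradiction.
Case W = False:
  Clause (W) is falsified — contradiction.
Both cases fail, so the formula is unsatisfiable.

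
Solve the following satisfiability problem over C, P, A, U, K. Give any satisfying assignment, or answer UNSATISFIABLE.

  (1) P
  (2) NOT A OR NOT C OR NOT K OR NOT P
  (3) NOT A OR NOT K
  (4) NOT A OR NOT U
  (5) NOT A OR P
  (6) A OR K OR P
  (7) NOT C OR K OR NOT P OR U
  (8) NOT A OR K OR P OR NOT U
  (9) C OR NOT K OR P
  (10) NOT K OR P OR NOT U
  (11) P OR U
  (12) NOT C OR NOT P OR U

C=F, P=T, A=F, U=F, K=F

Unit clause (P) forces P = True.
Set C = False.
Set A = False.
Set U = False.
Set K = False.
All clauses satisfied.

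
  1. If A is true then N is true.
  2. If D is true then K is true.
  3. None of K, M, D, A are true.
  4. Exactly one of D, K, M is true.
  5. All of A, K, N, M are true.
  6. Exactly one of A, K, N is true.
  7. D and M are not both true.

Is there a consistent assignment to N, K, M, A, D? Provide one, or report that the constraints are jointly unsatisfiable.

The formula is unsatisfiable.

Case K = True:
  Constraint (3) is violated (K=T) — contradiction.
Case K = False:
  Constraint (5) is violated (K=F) — contradiction.
Both cases fail — unsatisfiable.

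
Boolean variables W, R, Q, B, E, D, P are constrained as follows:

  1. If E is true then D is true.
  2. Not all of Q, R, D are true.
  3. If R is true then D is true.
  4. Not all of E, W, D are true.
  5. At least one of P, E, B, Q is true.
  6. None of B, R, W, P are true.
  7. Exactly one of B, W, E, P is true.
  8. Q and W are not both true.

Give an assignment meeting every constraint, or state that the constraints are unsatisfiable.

W: False; R: False; Q: True; B: False; E: True; D: True; P: False

  (1) E=T ⇒ D: T ✓
  (2) {Q, R, D}: 2/3 true — not all ✓
  (3) R=F ⇒ D: vacuous ✓
  (4) {E, W, D}: 2/3 true — not all ✓
  (5) {P, E, B, Q}: 2 true — at least one ✓
  (6) {B, R, W, P}: 0 true — none ✓
  (7) {B, W, E, P}: 1 true — exactly one ✓
  (8) Q=T, W=F — not both ✓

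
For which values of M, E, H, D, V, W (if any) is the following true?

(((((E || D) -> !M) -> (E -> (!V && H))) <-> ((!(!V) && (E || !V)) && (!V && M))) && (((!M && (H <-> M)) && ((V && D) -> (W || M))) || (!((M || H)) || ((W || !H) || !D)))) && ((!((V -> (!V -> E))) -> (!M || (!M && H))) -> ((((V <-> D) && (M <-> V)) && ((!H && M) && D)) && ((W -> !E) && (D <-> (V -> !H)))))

No satisfying assignment exists.

Case M = True: the formula simplifies to (((!((E || D)) -> (E -> (!V && H))) <-> ((!(!V) && (E || !V)) && !V)) && ((W || !H) || !D)) && ((V -> (!V -> E)) -> ((((V <-> D) && V) && (!H && D)) && ((W -> !E) && (D <-> (V -> !H))))).
  V = True: simplifies to (!((!((E || D)) -> !E)) && ((W || !H) || !D)) && ((D && (!H && D)) && ((W -> !E) && (D <-> !H))).
    E = True: the conjunct !((!((E || D)) -> !E)) becomes !((False -> False)) = False.
    E = False: the conjunct !((!((E || D)) -> !E)) becomes !((!D -> True)) = False.
  V = False: the conjunct (V -> (!V -> E)) -> ((((V <-> D) && V) && (!H && D)) && ((W -> !E) && (D <-> (V -> !H)))) becomes (False -> E) -> (False && ((W -> !E) && D)) = False.
Case M = False: the conjunct (!((V -> (!V -> E))) -> (!M || (!M && H))) -> ((((V <-> D) && (M <-> V)) && ((!H && M) && D)) && ((W -> !E) && (D <-> (V -> !H)))) becomes (!((V -> (!V -> E))) -> True) -> (False && ((W -> !E) && (D <-> (V -> !H)))) = False.
Both cases fail — unsatisfiable.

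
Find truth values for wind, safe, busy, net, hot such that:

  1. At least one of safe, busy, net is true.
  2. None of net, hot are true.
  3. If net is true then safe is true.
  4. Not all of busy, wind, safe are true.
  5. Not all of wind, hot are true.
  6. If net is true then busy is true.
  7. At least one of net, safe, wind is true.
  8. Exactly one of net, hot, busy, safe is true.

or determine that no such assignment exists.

wind: True, safe: False, busy: True, net: False, hot: False

  (1) {safe, busy, net}: 1 true — at least one ✓
  (2) {net, hot}: 0 true — none ✓
  (3) net=F ⇒ safe: vacuous ✓
  (4) {busy, wind, safe}: 2/3 true — not all ✓
  (5) {wind, hot}: 1/2 true — not all ✓
  (6) net=F ⇒ busy: vacuous ✓
  (7) {net, safe, wind}: 1 true — at least one ✓
  (8) {net, hot, busy, safe}: 1 true — exactly one ✓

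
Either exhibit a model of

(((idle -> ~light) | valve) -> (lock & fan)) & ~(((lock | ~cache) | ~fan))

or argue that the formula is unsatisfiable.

cache: True, valve: False, idle: True, fan: True, light: True, lock: False

  ((idle -> ~light) | valve) -> (lock & fan) = True
    (idle -> ~light) | valve = False
      idle -> ~light = False
        ~light = False
    lock & fan = False
  ~(((lock | ~cache) | ~fan)) = True
    (lock | ~cache) | ~fan = False
      lock | ~cache = False
        ~cache = False
      ~fan = False
Both conjuncts True, so the formula holds.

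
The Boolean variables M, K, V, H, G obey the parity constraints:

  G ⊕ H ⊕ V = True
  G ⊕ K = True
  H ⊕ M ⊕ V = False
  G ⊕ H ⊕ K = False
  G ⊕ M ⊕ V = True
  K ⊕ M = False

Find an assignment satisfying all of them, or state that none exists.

M = True, K = True, V = False, H = True, G = False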